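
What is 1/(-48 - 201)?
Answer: -1/249 ≈ -0.0040161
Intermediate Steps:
1/(-48 - 201) = 1/(-249) = -1/249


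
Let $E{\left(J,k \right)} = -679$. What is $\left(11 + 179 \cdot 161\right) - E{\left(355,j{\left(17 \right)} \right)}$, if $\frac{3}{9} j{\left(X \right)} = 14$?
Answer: $29509$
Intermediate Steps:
$j{\left(X \right)} = 42$ ($j{\left(X \right)} = 3 \cdot 14 = 42$)
$\left(11 + 179 \cdot 161\right) - E{\left(355,j{\left(17 \right)} \right)} = \left(11 + 179 \cdot 161\right) - -679 = \left(11 + 28819\right) + 679 = 28830 + 679 = 29509$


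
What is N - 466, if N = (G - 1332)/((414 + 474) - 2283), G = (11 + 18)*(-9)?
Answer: -72053/155 ≈ -464.86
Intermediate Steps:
G = -261 (G = 29*(-9) = -261)
N = 177/155 (N = (-261 - 1332)/((414 + 474) - 2283) = -1593/(888 - 2283) = -1593/(-1395) = -1593*(-1/1395) = 177/155 ≈ 1.1419)
N - 466 = 177/155 - 466 = -72053/155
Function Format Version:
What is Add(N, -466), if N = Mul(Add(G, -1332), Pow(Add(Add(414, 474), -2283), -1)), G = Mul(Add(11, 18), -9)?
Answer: Rational(-72053, 155) ≈ -464.86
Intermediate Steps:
G = -261 (G = Mul(29, -9) = -261)
N = Rational(177, 155) (N = Mul(Add(-261, -1332), Pow(Add(Add(414, 474), -2283), -1)) = Mul(-1593, Pow(Add(888, -2283), -1)) = Mul(-1593, Pow(-1395, -1)) = Mul(-1593, Rational(-1, 1395)) = Rational(177, 155) ≈ 1.1419)
Add(N, -466) = Add(Rational(177, 155), -466) = Rational(-72053, 155)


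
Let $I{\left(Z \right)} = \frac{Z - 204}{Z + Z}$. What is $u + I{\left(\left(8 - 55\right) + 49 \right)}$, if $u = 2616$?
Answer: $\frac{5131}{2} \approx 2565.5$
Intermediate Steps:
$I{\left(Z \right)} = \frac{-204 + Z}{2 Z}$
$u + I{\left(\left(8 - 55\right) + 49 \right)} = 2616 + \frac{-204 + \left(\left(8 - 55\right) + 49\right)}{2 \left(\left(8 - 55\right) + 49\right)} = 2616 + \frac{-204 + \left(-47 + 49\right)}{2 \left(-47 + 49\right)} = 2616 + \frac{-204 + 2}{2 \cdot 2} = 2616 + \frac{1}{2} \cdot \frac{1}{2} \left(-202\right) = 2616 - \frac{101}{2} = \frac{5131}{2}$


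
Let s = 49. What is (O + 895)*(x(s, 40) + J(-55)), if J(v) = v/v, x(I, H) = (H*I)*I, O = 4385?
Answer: 507096480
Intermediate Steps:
x(I, H) = H*I²
J(v) = 1
(O + 895)*(x(s, 40) + J(-55)) = (4385 + 895)*(40*49² + 1) = 5280*(40*2401 + 1) = 5280*(96040 + 1) = 5280*96041 = 507096480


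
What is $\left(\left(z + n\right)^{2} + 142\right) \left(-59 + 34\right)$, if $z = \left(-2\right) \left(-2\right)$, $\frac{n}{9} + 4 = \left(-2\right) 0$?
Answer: $-29150$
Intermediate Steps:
$n = -36$ ($n = -36 + 9 \left(\left(-2\right) 0\right) = -36 + 9 \cdot 0 = -36 + 0 = -36$)
$z = 4$
$\left(\left(z + n\right)^{2} + 142\right) \left(-59 + 34\right) = \left(\left(4 - 36\right)^{2} + 142\right) \left(-59 + 34\right) = \left(\left(-32\right)^{2} + 142\right) \left(-25\right) = \left(1024 + 142\right) \left(-25\right) = 1166 \left(-25\right) = -29150$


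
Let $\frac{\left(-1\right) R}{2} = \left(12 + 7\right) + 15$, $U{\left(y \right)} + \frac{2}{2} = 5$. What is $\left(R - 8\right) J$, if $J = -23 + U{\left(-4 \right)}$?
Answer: $1444$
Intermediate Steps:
$U{\left(y \right)} = 4$ ($U{\left(y \right)} = -1 + 5 = 4$)
$J = -19$ ($J = -23 + 4 = -19$)
$R = -68$ ($R = - 2 \left(\left(12 + 7\right) + 15\right) = - 2 \left(19 + 15\right) = \left(-2\right) 34 = -68$)
$\left(R - 8\right) J = \left(-68 - 8\right) \left(-19\right) = \left(-76\right) \left(-19\right) = 1444$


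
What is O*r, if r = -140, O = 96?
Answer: -13440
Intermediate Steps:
O*r = 96*(-140) = -13440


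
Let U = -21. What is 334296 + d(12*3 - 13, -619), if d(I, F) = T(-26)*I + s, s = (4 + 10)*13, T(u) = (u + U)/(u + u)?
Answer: 17393937/52 ≈ 3.3450e+5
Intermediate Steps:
T(u) = (-21 + u)/(2*u) (T(u) = (u - 21)/(u + u) = (-21 + u)/((2*u)) = (-21 + u)*(1/(2*u)) = (-21 + u)/(2*u))
s = 182 (s = 14*13 = 182)
d(I, F) = 182 + 47*I/52 (d(I, F) = ((½)*(-21 - 26)/(-26))*I + 182 = ((½)*(-1/26)*(-47))*I + 182 = 47*I/52 + 182 = 182 + 47*I/52)
334296 + d(12*3 - 13, -619) = 334296 + (182 + 47*(12*3 - 13)/52) = 334296 + (182 + 47*(36 - 13)/52) = 334296 + (182 + (47/52)*23) = 334296 + (182 + 1081/52) = 334296 + 10545/52 = 17393937/52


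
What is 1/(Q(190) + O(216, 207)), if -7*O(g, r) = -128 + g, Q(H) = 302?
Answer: 7/2026 ≈ 0.0034551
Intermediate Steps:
O(g, r) = 128/7 - g/7 (O(g, r) = -(-128 + g)/7 = 128/7 - g/7)
1/(Q(190) + O(216, 207)) = 1/(302 + (128/7 - 1/7*216)) = 1/(302 + (128/7 - 216/7)) = 1/(302 - 88/7) = 1/(2026/7) = 7/2026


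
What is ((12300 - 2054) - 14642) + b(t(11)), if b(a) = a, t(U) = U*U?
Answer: -4275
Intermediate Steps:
t(U) = U**2
((12300 - 2054) - 14642) + b(t(11)) = ((12300 - 2054) - 14642) + 11**2 = (10246 - 14642) + 121 = -4396 + 121 = -4275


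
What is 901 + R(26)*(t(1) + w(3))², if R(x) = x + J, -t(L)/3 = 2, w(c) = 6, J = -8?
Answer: 901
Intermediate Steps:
t(L) = -6 (t(L) = -3*2 = -6)
R(x) = -8 + x (R(x) = x - 8 = -8 + x)
901 + R(26)*(t(1) + w(3))² = 901 + (-8 + 26)*(-6 + 6)² = 901 + 18*0² = 901 + 18*0 = 901 + 0 = 901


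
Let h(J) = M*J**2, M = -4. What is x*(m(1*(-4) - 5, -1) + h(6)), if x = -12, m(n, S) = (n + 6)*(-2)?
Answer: 1656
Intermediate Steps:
m(n, S) = -12 - 2*n (m(n, S) = (6 + n)*(-2) = -12 - 2*n)
h(J) = -4*J**2
x*(m(1*(-4) - 5, -1) + h(6)) = -12*((-12 - 2*(1*(-4) - 5)) - 4*6**2) = -12*((-12 - 2*(-4 - 5)) - 4*36) = -12*((-12 - 2*(-9)) - 144) = -12*((-12 + 18) - 144) = -12*(6 - 144) = -12*(-138) = 1656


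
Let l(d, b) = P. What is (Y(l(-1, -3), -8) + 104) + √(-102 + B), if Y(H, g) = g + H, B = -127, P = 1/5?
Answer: 481/5 + I*√229 ≈ 96.2 + 15.133*I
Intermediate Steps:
P = ⅕ ≈ 0.20000
l(d, b) = ⅕
Y(H, g) = H + g
(Y(l(-1, -3), -8) + 104) + √(-102 + B) = ((⅕ - 8) + 104) + √(-102 - 127) = (-39/5 + 104) + √(-229) = 481/5 + I*√229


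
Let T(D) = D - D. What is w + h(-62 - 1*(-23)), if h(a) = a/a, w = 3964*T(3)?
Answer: 1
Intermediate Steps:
T(D) = 0
w = 0 (w = 3964*0 = 0)
h(a) = 1
w + h(-62 - 1*(-23)) = 0 + 1 = 1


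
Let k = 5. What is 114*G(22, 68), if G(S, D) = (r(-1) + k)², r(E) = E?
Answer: 1824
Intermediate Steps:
G(S, D) = 16 (G(S, D) = (-1 + 5)² = 4² = 16)
114*G(22, 68) = 114*16 = 1824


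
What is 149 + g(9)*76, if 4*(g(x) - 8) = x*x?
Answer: 2296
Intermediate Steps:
g(x) = 8 + x²/4 (g(x) = 8 + (x*x)/4 = 8 + x²/4)
149 + g(9)*76 = 149 + (8 + (¼)*9²)*76 = 149 + (8 + (¼)*81)*76 = 149 + (8 + 81/4)*76 = 149 + (113/4)*76 = 149 + 2147 = 2296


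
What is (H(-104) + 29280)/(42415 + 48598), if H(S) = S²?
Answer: 40096/91013 ≈ 0.44055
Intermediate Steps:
(H(-104) + 29280)/(42415 + 48598) = ((-104)² + 29280)/(42415 + 48598) = (10816 + 29280)/91013 = 40096*(1/91013) = 40096/91013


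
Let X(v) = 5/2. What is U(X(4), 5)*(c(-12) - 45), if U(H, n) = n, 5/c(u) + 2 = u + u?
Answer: -5875/26 ≈ -225.96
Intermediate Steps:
c(u) = 5/(-2 + 2*u) (c(u) = 5/(-2 + (u + u)) = 5/(-2 + 2*u))
X(v) = 5/2 (X(v) = 5*(1/2) = 5/2)
U(X(4), 5)*(c(-12) - 45) = 5*(5/(2*(-1 - 12)) - 45) = 5*((5/2)/(-13) - 45) = 5*((5/2)*(-1/13) - 45) = 5*(-5/26 - 45) = 5*(-1175/26) = -5875/26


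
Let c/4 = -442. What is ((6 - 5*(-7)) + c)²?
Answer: 2982529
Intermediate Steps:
c = -1768 (c = 4*(-442) = -1768)
((6 - 5*(-7)) + c)² = ((6 - 5*(-7)) - 1768)² = ((6 + 35) - 1768)² = (41 - 1768)² = (-1727)² = 2982529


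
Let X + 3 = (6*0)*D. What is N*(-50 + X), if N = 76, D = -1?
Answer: -4028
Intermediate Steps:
X = -3 (X = -3 + (6*0)*(-1) = -3 + 0*(-1) = -3 + 0 = -3)
N*(-50 + X) = 76*(-50 - 3) = 76*(-53) = -4028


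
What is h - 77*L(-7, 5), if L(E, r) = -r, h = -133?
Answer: 252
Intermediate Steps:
h - 77*L(-7, 5) = -133 - (-77)*5 = -133 - 77*(-5) = -133 + 385 = 252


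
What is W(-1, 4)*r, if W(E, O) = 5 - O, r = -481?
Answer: -481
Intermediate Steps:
W(-1, 4)*r = (5 - 1*4)*(-481) = (5 - 4)*(-481) = 1*(-481) = -481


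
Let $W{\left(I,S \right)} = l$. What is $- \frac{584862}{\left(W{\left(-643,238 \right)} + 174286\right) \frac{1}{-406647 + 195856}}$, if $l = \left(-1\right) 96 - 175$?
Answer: $\frac{41094548614}{58005} \approx 7.0847 \cdot 10^{5}$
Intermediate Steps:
$l = -271$ ($l = -96 - 175 = -271$)
$W{\left(I,S \right)} = -271$
$- \frac{584862}{\left(W{\left(-643,238 \right)} + 174286\right) \frac{1}{-406647 + 195856}} = - \frac{584862}{\left(-271 + 174286\right) \frac{1}{-406647 + 195856}} = - \frac{584862}{174015 \frac{1}{-210791}} = - \frac{584862}{174015 \left(- \frac{1}{210791}\right)} = - \frac{584862}{- \frac{174015}{210791}} = \left(-584862\right) \left(- \frac{210791}{174015}\right) = \frac{41094548614}{58005}$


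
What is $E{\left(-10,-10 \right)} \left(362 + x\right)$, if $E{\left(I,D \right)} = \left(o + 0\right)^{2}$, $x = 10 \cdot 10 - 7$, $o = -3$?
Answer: $4095$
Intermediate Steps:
$x = 93$ ($x = 100 - 7 = 93$)
$E{\left(I,D \right)} = 9$ ($E{\left(I,D \right)} = \left(-3 + 0\right)^{2} = \left(-3\right)^{2} = 9$)
$E{\left(-10,-10 \right)} \left(362 + x\right) = 9 \left(362 + 93\right) = 9 \cdot 455 = 4095$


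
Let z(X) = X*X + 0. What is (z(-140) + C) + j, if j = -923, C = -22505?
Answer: -3828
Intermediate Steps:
z(X) = X**2 (z(X) = X**2 + 0 = X**2)
(z(-140) + C) + j = ((-140)**2 - 22505) - 923 = (19600 - 22505) - 923 = -2905 - 923 = -3828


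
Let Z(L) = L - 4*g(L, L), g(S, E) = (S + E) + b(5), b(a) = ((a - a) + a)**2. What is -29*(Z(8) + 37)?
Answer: 3451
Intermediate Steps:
b(a) = a**2 (b(a) = (0 + a)**2 = a**2)
g(S, E) = 25 + E + S (g(S, E) = (S + E) + 5**2 = (E + S) + 25 = 25 + E + S)
Z(L) = -100 - 7*L (Z(L) = L - 4*(25 + L + L) = L - 4*(25 + 2*L) = L + (-100 - 8*L) = -100 - 7*L)
-29*(Z(8) + 37) = -29*((-100 - 7*8) + 37) = -29*((-100 - 56) + 37) = -29*(-156 + 37) = -29*(-119) = 3451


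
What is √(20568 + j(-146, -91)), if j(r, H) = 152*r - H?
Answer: I*√1533 ≈ 39.154*I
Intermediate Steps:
j(r, H) = -H + 152*r
√(20568 + j(-146, -91)) = √(20568 + (-1*(-91) + 152*(-146))) = √(20568 + (91 - 22192)) = √(20568 - 22101) = √(-1533) = I*√1533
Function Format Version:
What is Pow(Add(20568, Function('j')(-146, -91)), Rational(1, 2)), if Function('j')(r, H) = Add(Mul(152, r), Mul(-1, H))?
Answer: Mul(I, Pow(1533, Rational(1, 2))) ≈ Mul(39.154, I)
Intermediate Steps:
Function('j')(r, H) = Add(Mul(-1, H), Mul(152, r))
Pow(Add(20568, Function('j')(-146, -91)), Rational(1, 2)) = Pow(Add(20568, Add(Mul(-1, -91), Mul(152, -146))), Rational(1, 2)) = Pow(Add(20568, Add(91, -22192)), Rational(1, 2)) = Pow(Add(20568, -22101), Rational(1, 2)) = Pow(-1533, Rational(1, 2)) = Mul(I, Pow(1533, Rational(1, 2)))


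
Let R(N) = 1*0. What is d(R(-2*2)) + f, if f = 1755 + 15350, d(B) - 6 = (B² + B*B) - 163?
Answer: 16948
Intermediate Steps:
R(N) = 0
d(B) = -157 + 2*B² (d(B) = 6 + ((B² + B*B) - 163) = 6 + ((B² + B²) - 163) = 6 + (2*B² - 163) = 6 + (-163 + 2*B²) = -157 + 2*B²)
f = 17105
d(R(-2*2)) + f = (-157 + 2*0²) + 17105 = (-157 + 2*0) + 17105 = (-157 + 0) + 17105 = -157 + 17105 = 16948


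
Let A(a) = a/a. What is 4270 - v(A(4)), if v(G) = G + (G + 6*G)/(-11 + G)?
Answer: 42697/10 ≈ 4269.7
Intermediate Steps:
A(a) = 1
v(G) = G + 7*G/(-11 + G) (v(G) = G + (7*G)/(-11 + G) = G + 7*G/(-11 + G))
4270 - v(A(4)) = 4270 - (-4 + 1)/(-11 + 1) = 4270 - (-3)/(-10) = 4270 - (-1)*(-3)/10 = 4270 - 1*3/10 = 4270 - 3/10 = 42697/10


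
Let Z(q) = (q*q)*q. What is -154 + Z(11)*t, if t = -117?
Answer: -155881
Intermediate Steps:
Z(q) = q³ (Z(q) = q²*q = q³)
-154 + Z(11)*t = -154 + 11³*(-117) = -154 + 1331*(-117) = -154 - 155727 = -155881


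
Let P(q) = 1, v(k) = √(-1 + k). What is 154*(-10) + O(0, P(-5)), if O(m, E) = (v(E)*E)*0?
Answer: -1540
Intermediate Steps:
O(m, E) = 0 (O(m, E) = (√(-1 + E)*E)*0 = (E*√(-1 + E))*0 = 0)
154*(-10) + O(0, P(-5)) = 154*(-10) + 0 = -1540 + 0 = -1540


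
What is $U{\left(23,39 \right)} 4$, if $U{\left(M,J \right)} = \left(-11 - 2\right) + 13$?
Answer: $0$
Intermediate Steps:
$U{\left(M,J \right)} = 0$ ($U{\left(M,J \right)} = -13 + 13 = 0$)
$U{\left(23,39 \right)} 4 = 0 \cdot 4 = 0$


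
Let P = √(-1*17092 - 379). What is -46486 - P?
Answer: -46486 - I*√17471 ≈ -46486.0 - 132.18*I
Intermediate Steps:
P = I*√17471 (P = √(-17092 - 379) = √(-17471) = I*√17471 ≈ 132.18*I)
-46486 - P = -46486 - I*√17471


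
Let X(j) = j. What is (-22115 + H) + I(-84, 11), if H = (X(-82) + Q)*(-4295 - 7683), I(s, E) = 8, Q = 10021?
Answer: -119071449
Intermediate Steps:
H = -119049342 (H = (-82 + 10021)*(-4295 - 7683) = 9939*(-11978) = -119049342)
(-22115 + H) + I(-84, 11) = (-22115 - 119049342) + 8 = -119071457 + 8 = -119071449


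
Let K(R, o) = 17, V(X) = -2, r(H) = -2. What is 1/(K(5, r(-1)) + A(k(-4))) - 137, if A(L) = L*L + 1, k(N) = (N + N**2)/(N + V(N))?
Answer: -3013/22 ≈ -136.95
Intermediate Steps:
k(N) = (N + N**2)/(-2 + N) (k(N) = (N + N**2)/(N - 2) = (N + N**2)/(-2 + N))
A(L) = 1 + L**2 (A(L) = L**2 + 1 = 1 + L**2)
1/(K(5, r(-1)) + A(k(-4))) - 137 = 1/(17 + (1 + (-4*(1 - 4)/(-2 - 4))**2)) - 137 = 1/(17 + (1 + (-4*(-3)/(-6))**2)) - 137 = 1/(17 + (1 + (-4*(-1/6)*(-3))**2)) - 137 = 1/(17 + (1 + (-2)**2)) - 137 = 1/(17 + (1 + 4)) - 137 = 1/(17 + 5) - 137 = 1/22 - 137 = -3013/22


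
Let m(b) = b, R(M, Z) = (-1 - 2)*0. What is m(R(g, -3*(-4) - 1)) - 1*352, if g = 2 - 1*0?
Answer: -352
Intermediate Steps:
g = 2 (g = 2 + 0 = 2)
R(M, Z) = 0 (R(M, Z) = -3*0 = 0)
m(R(g, -3*(-4) - 1)) - 1*352 = 0 - 1*352 = 0 - 352 = -352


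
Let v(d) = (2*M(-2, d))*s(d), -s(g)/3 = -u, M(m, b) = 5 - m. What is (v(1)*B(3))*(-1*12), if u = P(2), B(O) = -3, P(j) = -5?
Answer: -7560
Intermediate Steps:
u = -5
s(g) = -15 (s(g) = -(-3)*(-5) = -3*5 = -15)
v(d) = -210 (v(d) = (2*(5 - 1*(-2)))*(-15) = (2*(5 + 2))*(-15) = (2*7)*(-15) = 14*(-15) = -210)
(v(1)*B(3))*(-1*12) = (-210*(-3))*(-1*12) = 630*(-12) = -7560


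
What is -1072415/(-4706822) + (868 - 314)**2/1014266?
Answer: 1266156526671/2386984761326 ≈ 0.53044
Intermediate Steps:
-1072415/(-4706822) + (868 - 314)**2/1014266 = -1072415*(-1/4706822) + 554**2*(1/1014266) = 1072415/4706822 + 306916*(1/1014266) = 1072415/4706822 + 153458/507133 = 1266156526671/2386984761326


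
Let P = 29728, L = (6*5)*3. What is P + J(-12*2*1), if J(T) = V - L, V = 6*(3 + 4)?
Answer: 29680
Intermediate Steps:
L = 90 (L = 30*3 = 90)
V = 42 (V = 6*7 = 42)
J(T) = -48 (J(T) = 42 - 1*90 = 42 - 90 = -48)
P + J(-12*2*1) = 29728 - 48 = 29680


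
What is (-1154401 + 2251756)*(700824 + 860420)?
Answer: 1713238909620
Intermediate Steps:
(-1154401 + 2251756)*(700824 + 860420) = 1097355*1561244 = 1713238909620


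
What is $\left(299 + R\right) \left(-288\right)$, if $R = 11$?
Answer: $-89280$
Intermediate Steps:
$\left(299 + R\right) \left(-288\right) = \left(299 + 11\right) \left(-288\right) = 310 \left(-288\right) = -89280$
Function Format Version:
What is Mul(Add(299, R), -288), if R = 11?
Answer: -89280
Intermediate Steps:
Mul(Add(299, R), -288) = Mul(Add(299, 11), -288) = Mul(310, -288) = -89280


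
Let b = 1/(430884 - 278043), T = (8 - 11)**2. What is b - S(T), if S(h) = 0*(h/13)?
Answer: 1/152841 ≈ 6.5427e-6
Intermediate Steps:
T = 9 (T = (-3)**2 = 9)
S(h) = 0 (S(h) = 0*(h*(1/13)) = 0*(h/13) = 0)
b = 1/152841 ≈ 6.5427e-6
b - S(T) = 1/152841 - 1*0 = 1/152841 + 0 = 1/152841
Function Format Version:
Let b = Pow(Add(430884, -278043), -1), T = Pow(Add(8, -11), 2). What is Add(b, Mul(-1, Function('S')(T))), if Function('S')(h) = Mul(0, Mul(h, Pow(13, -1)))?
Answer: Rational(1, 152841) ≈ 6.5427e-6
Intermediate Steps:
T = 9 (T = Pow(-3, 2) = 9)
Function('S')(h) = 0 (Function('S')(h) = Mul(0, Mul(h, Rational(1, 13))) = Mul(0, Mul(Rational(1, 13), h)) = 0)
b = Rational(1, 152841) (b = Pow(152841, -1) = Rational(1, 152841) ≈ 6.5427e-6)
Add(b, Mul(-1, Function('S')(T))) = Add(Rational(1, 152841), Mul(-1, 0)) = Add(Rational(1, 152841), 0) = Rational(1, 152841)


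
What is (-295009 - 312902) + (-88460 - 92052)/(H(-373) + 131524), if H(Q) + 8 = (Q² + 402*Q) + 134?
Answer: -73455890375/120833 ≈ -6.0791e+5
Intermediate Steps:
H(Q) = 126 + Q² + 402*Q (H(Q) = -8 + ((Q² + 402*Q) + 134) = -8 + (134 + Q² + 402*Q) = 126 + Q² + 402*Q)
(-295009 - 312902) + (-88460 - 92052)/(H(-373) + 131524) = (-295009 - 312902) + (-88460 - 92052)/((126 + (-373)² + 402*(-373)) + 131524) = -607911 - 180512/((126 + 139129 - 149946) + 131524) = -607911 - 180512/(-10691 + 131524) = -607911 - 180512/120833 = -73455890375/120833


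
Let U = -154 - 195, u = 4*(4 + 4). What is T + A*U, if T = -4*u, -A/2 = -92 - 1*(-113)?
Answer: 14530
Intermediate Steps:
u = 32 (u = 4*8 = 32)
A = -42 (A = -2*(-92 - 1*(-113)) = -2*(-92 + 113) = -2*21 = -42)
U = -349
T = -128 (T = -4*32 = -128)
T + A*U = -128 - 42*(-349) = -128 + 14658 = 14530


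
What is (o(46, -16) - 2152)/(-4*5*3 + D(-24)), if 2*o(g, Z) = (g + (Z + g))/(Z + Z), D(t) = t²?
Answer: -34451/8256 ≈ -4.1728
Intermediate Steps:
o(g, Z) = (Z + 2*g)/(4*Z) (o(g, Z) = ((g + (Z + g))/(Z + Z))/2 = ((Z + 2*g)/((2*Z)))/2 = ((Z + 2*g)*(1/(2*Z)))/2 = ((Z + 2*g)/(2*Z))/2 = (Z + 2*g)/(4*Z))
(o(46, -16) - 2152)/(-4*5*3 + D(-24)) = ((¼)*(-16 + 2*46)/(-16) - 2152)/(-4*5*3 + (-24)²) = ((¼)*(-1/16)*(-16 + 92) - 2152)/(-20*3 + 576) = ((¼)*(-1/16)*76 - 2152)/(-60 + 576) = (-19/16 - 2152)/516 = -34451/16*1/516 = -34451/8256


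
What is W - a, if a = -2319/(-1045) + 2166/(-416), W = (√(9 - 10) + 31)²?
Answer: 209314983/217360 + 62*I ≈ 962.99 + 62.0*I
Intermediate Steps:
W = (31 + I)² (W = (√(-1) + 31)² = (I + 31)² = (31 + I)² ≈ 960.0 + 62.0*I)
a = -649383/217360 (a = -2319*(-1/1045) + 2166*(-1/416) = 2319/1045 - 1083/208 = -649383/217360 ≈ -2.9876)
W - a = (31 + I)² - 1*(-649383/217360) = (31 + I)² + 649383/217360 = 649383/217360 + (31 + I)²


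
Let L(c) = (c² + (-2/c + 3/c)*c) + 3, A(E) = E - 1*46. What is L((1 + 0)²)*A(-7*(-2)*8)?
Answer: 330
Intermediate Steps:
A(E) = -46 + E (A(E) = E - 46 = -46 + E)
L(c) = 4 + c² (L(c) = (c² + c/c) + 3 = (c² + 1) + 3 = (1 + c²) + 3 = 4 + c²)
L((1 + 0)²)*A(-7*(-2)*8) = (4 + ((1 + 0)²)²)*(-46 - 7*(-2)*8) = (4 + (1²)²)*(-46 + 14*8) = (4 + 1²)*(-46 + 112) = (4 + 1)*66 = 5*66 = 330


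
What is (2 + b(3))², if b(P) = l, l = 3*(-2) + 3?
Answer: 1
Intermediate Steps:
l = -3 (l = -6 + 3 = -3)
b(P) = -3
(2 + b(3))² = (2 - 3)² = (-1)² = 1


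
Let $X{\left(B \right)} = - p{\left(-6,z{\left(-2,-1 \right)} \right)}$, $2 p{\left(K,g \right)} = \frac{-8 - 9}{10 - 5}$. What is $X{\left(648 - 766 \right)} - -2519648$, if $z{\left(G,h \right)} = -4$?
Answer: $\frac{25196497}{10} \approx 2.5196 \cdot 10^{6}$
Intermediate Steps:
$p{\left(K,g \right)} = - \frac{17}{10}$ ($p{\left(K,g \right)} = \frac{\left(-8 - 9\right) \frac{1}{10 - 5}}{2} = \frac{\left(-17\right) \frac{1}{5}}{2} = \frac{1}{2} \left(- \frac{17}{5}\right) = - \frac{17}{10}$)
$X{\left(B \right)} = \frac{17}{10}$ ($X{\left(B \right)} = \left(-1\right) \left(- \frac{17}{10}\right) = \frac{17}{10}$)
$X{\left(648 - 766 \right)} - -2519648 = \frac{17}{10} - -2519648 = \frac{17}{10} + 2519648 = \frac{25196497}{10}$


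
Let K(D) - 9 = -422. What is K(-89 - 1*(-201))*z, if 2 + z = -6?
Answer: 3304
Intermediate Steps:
K(D) = -413 (K(D) = 9 - 422 = -413)
z = -8 (z = -2 - 6 = -8)
K(-89 - 1*(-201))*z = -413*(-8) = 3304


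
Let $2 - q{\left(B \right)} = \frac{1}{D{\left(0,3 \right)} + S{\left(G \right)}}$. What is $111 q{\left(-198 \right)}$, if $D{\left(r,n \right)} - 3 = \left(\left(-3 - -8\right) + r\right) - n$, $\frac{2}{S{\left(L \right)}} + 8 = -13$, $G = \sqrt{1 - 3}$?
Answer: $\frac{20535}{103} \approx 199.37$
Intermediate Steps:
$G = i \sqrt{2}$ ($G = \sqrt{-2} = i \sqrt{2} \approx 1.4142 i$)
$S{\left(L \right)} = - \frac{2}{21}$ ($S{\left(L \right)} = \frac{2}{-8 - 13} = \frac{2}{-21} = 2 \left(- \frac{1}{21}\right) = - \frac{2}{21}$)
$D{\left(r,n \right)} = 8 + r - n$ ($D{\left(r,n \right)} = 3 - \left(-5 + n - r\right) = 3 + \left(5 + r - n\right) = 8 + r - n$)
$q{\left(B \right)} = \frac{185}{103}$ ($q{\left(B \right)} = 2 - \frac{1}{\left(8 + 0 - 3\right) - \frac{2}{21}} = 2 - \frac{1}{5 - \frac{2}{21}} = 2 - \frac{1}{\frac{103}{21}} = 2 - \frac{21}{103} = \frac{185}{103}$)
$111 q{\left(-198 \right)} = 111 \cdot \frac{185}{103} = \frac{20535}{103}$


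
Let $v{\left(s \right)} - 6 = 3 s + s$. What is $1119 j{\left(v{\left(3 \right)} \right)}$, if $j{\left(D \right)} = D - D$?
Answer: $0$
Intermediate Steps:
$v{\left(s \right)} = 6 + 4 s$ ($v{\left(s \right)} = 6 + \left(3 s + s\right) = 6 + 4 s$)
$j{\left(D \right)} = 0$
$1119 j{\left(v{\left(3 \right)} \right)} = 1119 \cdot 0 = 0$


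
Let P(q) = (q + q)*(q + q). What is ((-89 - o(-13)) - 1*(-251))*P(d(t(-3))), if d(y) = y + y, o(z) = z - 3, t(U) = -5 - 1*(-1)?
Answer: 45568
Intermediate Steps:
t(U) = -4 (t(U) = -5 + 1 = -4)
o(z) = -3 + z
d(y) = 2*y
P(q) = 4*q² (P(q) = (2*q)*(2*q) = 4*q²)
((-89 - o(-13)) - 1*(-251))*P(d(t(-3))) = ((-89 - (-3 - 13)) - 1*(-251))*(4*(2*(-4))²) = ((-89 - 1*(-16)) + 251)*(4*(-8)²) = ((-89 + 16) + 251)*(4*64) = (-73 + 251)*256 = 178*256 = 45568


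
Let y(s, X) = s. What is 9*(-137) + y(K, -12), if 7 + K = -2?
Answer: -1242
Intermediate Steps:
K = -9 (K = -7 - 2 = -9)
9*(-137) + y(K, -12) = 9*(-137) - 9 = -1233 - 9 = -1242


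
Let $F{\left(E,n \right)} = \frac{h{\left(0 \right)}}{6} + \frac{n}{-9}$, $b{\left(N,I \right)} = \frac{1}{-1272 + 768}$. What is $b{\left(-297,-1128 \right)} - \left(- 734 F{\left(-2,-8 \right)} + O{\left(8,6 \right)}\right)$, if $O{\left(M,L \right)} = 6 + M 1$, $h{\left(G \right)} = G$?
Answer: $\frac{321775}{504} \approx 638.44$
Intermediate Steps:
$O{\left(M,L \right)} = 6 + M$
$b{\left(N,I \right)} = - \frac{1}{504}$ ($b{\left(N,I \right)} = \frac{1}{-504} = - \frac{1}{504}$)
$F{\left(E,n \right)} = - \frac{n}{9}$ ($F{\left(E,n \right)} = \frac{0}{6} + \frac{n}{-9} = 0 \cdot \frac{1}{6} + n \left(- \frac{1}{9}\right) = 0 - \frac{n}{9} = - \frac{n}{9}$)
$b{\left(-297,-1128 \right)} - \left(- 734 F{\left(-2,-8 \right)} + O{\left(8,6 \right)}\right) = - \frac{1}{504} - \left(- 734 \left(\left(- \frac{1}{9}\right) \left(-8\right)\right) + \left(6 + 8\right)\right) = - \frac{1}{504} - \left(\left(-734\right) \frac{8}{9} + 14\right) = - \frac{1}{504} - \left(- \frac{5872}{9} + 14\right) = - \frac{1}{504} - - \frac{5746}{9} = - \frac{1}{504} + \frac{5746}{9} = \frac{321775}{504}$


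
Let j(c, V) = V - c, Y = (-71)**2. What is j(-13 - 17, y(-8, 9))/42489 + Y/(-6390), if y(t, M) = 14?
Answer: -334751/424890 ≈ -0.78785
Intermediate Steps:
Y = 5041
j(-13 - 17, y(-8, 9))/42489 + Y/(-6390) = (14 - (-13 - 17))/42489 + 5041/(-6390) = (14 - 1*(-30))*(1/42489) + 5041*(-1/6390) = (14 + 30)*(1/42489) - 71/90 = 44*(1/42489) - 71/90 = 44/42489 - 71/90 = -334751/424890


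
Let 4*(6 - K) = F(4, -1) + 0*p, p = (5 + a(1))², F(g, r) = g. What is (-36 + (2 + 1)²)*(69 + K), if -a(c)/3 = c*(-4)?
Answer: -1998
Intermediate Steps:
a(c) = 12*c (a(c) = -3*c*(-4) = -(-12)*c = 12*c)
p = 289 (p = (5 + 12*1)² = (5 + 12)² = 17² = 289)
K = 5 (K = 6 - (4 + 0*289)/4 = 6 - (4 + 0)/4 = 6 - ¼*4 = 6 - 1 = 5)
(-36 + (2 + 1)²)*(69 + K) = (-36 + (2 + 1)²)*(69 + 5) = (-36 + 3²)*74 = (-36 + 9)*74 = -27*74 = -1998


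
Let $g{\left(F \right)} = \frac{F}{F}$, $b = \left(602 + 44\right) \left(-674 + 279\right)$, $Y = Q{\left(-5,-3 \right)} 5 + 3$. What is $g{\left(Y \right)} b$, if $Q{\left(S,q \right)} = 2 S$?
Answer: $-255170$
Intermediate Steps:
$Y = -47$ ($Y = 2 \left(-5\right) 5 + 3 = \left(-10\right) 5 + 3 = -50 + 3 = -47$)
$b = -255170$ ($b = 646 \left(-395\right) = -255170$)
$g{\left(F \right)} = 1$
$g{\left(Y \right)} b = 1 \left(-255170\right) = -255170$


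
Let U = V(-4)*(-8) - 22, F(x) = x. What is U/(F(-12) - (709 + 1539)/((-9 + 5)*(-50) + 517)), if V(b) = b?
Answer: -3585/5426 ≈ -0.66071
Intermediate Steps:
U = 10 (U = -4*(-8) - 22 = 32 - 22 = 10)
U/(F(-12) - (709 + 1539)/((-9 + 5)*(-50) + 517)) = 10/(-12 - (709 + 1539)/((-9 + 5)*(-50) + 517)) = 10/(-12 - 2248/(-4*(-50) + 517)) = 10/(-12 - 2248/(200 + 517)) = 10/(-12 - 2248/717) = 10/(-10852/717) = 10*(-717/10852) = -3585/5426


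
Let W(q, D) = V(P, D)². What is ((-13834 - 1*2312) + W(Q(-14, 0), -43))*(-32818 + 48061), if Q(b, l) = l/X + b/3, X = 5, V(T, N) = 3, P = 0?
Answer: -245976291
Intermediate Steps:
Q(b, l) = b/3 + l/5 (Q(b, l) = l/5 + b/3 = b/3 + l/5)
W(q, D) = 9 (W(q, D) = 3² = 9)
((-13834 - 1*2312) + W(Q(-14, 0), -43))*(-32818 + 48061) = ((-13834 - 1*2312) + 9)*(-32818 + 48061) = ((-13834 - 2312) + 9)*15243 = (-16146 + 9)*15243 = -16137*15243 = -245976291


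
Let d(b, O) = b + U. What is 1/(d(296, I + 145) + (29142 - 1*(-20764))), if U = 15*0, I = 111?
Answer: 1/50202 ≈ 1.9920e-5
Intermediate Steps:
U = 0
d(b, O) = b (d(b, O) = b + 0 = b)
1/(d(296, I + 145) + (29142 - 1*(-20764))) = 1/(296 + (29142 - 1*(-20764))) = 1/(296 + (29142 + 20764)) = 1/(296 + 49906) = 1/50202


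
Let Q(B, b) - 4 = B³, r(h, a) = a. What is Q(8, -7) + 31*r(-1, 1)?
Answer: 547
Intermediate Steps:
Q(B, b) = 4 + B³
Q(8, -7) + 31*r(-1, 1) = (4 + 8³) + 31*1 = (4 + 512) + 31 = 516 + 31 = 547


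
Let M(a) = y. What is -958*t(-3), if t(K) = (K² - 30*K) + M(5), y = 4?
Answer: -98674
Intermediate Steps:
M(a) = 4
t(K) = 4 + K² - 30*K (t(K) = (K² - 30*K) + 4 = 4 + K² - 30*K)
-958*t(-3) = -958*(4 + (-3)² - 30*(-3)) = -958*(4 + 9 + 90) = -958*103 = -98674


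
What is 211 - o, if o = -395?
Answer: 606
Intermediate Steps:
211 - o = 211 - 1*(-395) = 211 + 395 = 606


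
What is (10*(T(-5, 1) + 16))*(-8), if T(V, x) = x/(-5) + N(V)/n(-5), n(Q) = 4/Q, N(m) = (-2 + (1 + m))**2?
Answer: 2336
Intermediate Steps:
N(m) = (-1 + m)**2
T(V, x) = -5*(-1 + V)**2/4 - x/5 (T(V, x) = x/(-5) + (-1 + V)**2/((4/(-5))) = x*(-1/5) + (-1 + V)**2/((4*(-1/5))) = -x/5 + (-1 + V)**2/(-4/5) = -x/5 + (-1 + V)**2*(-5/4) = -x/5 - 5*(-1 + V)**2/4 = -5*(-1 + V)**2/4 - x/5)
(10*(T(-5, 1) + 16))*(-8) = (10*((-5*(-1 - 5)**2/4 - 1/5*1) + 16))*(-8) = (10*((-5/4*(-6)**2 - 1/5) + 16))*(-8) = (10*((-5/4*36 - 1/5) + 16))*(-8) = (10*((-45 - 1/5) + 16))*(-8) = (10*(-226/5 + 16))*(-8) = (10*(-146/5))*(-8) = -292*(-8) = 2336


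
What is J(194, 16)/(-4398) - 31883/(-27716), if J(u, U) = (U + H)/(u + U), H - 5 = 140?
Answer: 262875347/228553065 ≈ 1.1502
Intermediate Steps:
H = 145 (H = 5 + 140 = 145)
J(u, U) = (145 + U)/(U + u) (J(u, U) = (U + 145)/(u + U) = (145 + U)/(U + u))
J(194, 16)/(-4398) - 31883/(-27716) = ((145 + 16)/(16 + 194))/(-4398) - 31883/(-27716) = (161/210)*(-1/4398) - 31883*(-1/27716) = ((1/210)*161)*(-1/4398) + 31883/27716 = (23/30)*(-1/4398) + 31883/27716 = -23/131940 + 31883/27716 = 262875347/228553065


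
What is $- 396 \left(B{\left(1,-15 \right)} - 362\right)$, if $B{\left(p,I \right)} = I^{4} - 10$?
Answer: $-19900188$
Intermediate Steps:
$B{\left(p,I \right)} = -10 + I^{4}$
$- 396 \left(B{\left(1,-15 \right)} - 362\right) = - 396 \left(\left(-10 + \left(-15\right)^{4}\right) - 362\right) = - 396 \left(\left(-10 + 50625\right) - 362\right) = - 396 \left(50615 - 362\right) = \left(-396\right) 50253 = -19900188$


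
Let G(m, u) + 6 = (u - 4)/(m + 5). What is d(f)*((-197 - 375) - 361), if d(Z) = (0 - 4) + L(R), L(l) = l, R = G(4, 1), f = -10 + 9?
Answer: 9641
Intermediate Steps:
f = -1
G(m, u) = -6 + (-4 + u)/(5 + m) (G(m, u) = -6 + (u - 4)/(m + 5) = -6 + (-4 + u)/(5 + m))
R = -19/3 (R = (-34 + 1 - 6*4)/(5 + 4) = (-34 + 1 - 24)/9 = (⅑)*(-57) = -19/3 ≈ -6.3333)
d(Z) = -31/3 (d(Z) = (0 - 4) - 19/3 = -4 - 19/3 = -31/3)
d(f)*((-197 - 375) - 361) = -31*((-197 - 375) - 361)/3 = -31*(-572 - 361)/3 = -31/3*(-933) = 9641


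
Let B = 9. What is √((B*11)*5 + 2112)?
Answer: √2607 ≈ 51.059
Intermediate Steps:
√((B*11)*5 + 2112) = √((9*11)*5 + 2112) = √(99*5 + 2112) = √(495 + 2112) = √2607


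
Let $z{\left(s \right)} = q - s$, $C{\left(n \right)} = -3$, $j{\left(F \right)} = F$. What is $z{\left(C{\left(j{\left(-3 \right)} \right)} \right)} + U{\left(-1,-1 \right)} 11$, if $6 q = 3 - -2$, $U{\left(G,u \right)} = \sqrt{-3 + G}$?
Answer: $\frac{23}{6} + 22 i \approx 3.8333 + 22.0 i$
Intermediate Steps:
$q = \frac{5}{6}$ ($q = \frac{3 - -2}{6} = \frac{3 + 2}{6} = \frac{1}{6} \cdot 5 = \frac{5}{6} \approx 0.83333$)
$z{\left(s \right)} = \frac{5}{6} - s$
$z{\left(C{\left(j{\left(-3 \right)} \right)} \right)} + U{\left(-1,-1 \right)} 11 = \left(\frac{5}{6} - -3\right) + \sqrt{-3 - 1} \cdot 11 = \left(\frac{5}{6} + 3\right) + \sqrt{-4} \cdot 11 = \frac{23}{6} + 2 i 11 = \frac{23}{6} + 22 i$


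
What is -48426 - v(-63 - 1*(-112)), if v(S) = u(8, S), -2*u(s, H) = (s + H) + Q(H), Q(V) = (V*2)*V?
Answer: -91993/2 ≈ -45997.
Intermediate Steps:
Q(V) = 2*V² (Q(V) = (2*V)*V = 2*V²)
u(s, H) = -H² - H/2 - s/2 (u(s, H) = -((s + H) + 2*H²)/2 = -((H + s) + 2*H²)/2 = -(H + s + 2*H²)/2 = -H² - H/2 - s/2)
v(S) = -4 - S² - S/2 (v(S) = -S² - S/2 - ½*8 = -S² - S/2 - 4 = -4 - S² - S/2)
-48426 - v(-63 - 1*(-112)) = -48426 - (-4 - (-63 - 1*(-112))² - (-63 - 1*(-112))/2) = -48426 - (-4 - (-63 + 112)² - (-63 + 112)/2) = -48426 - (-4 - 1*49² - ½*49) = -48426 - (-4 - 1*2401 - 49/2) = -48426 - (-4 - 2401 - 49/2) = -48426 - 1*(-4859/2) = -48426 + 4859/2 = -91993/2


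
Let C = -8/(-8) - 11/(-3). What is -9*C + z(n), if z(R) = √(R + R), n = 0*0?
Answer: -42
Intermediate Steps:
C = 14/3 (C = -8*(-⅛) - 11*(-⅓) = 1 + 11/3 = 14/3 ≈ 4.6667)
n = 0
z(R) = √2*√R (z(R) = √(2*R) = √2*√R)
-9*C + z(n) = -9*14/3 + √2*√0 = -42 + √2*0 = -42 + 0 = -42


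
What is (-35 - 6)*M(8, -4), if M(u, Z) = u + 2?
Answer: -410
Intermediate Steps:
M(u, Z) = 2 + u
(-35 - 6)*M(8, -4) = (-35 - 6)*(2 + 8) = -41*10 = -410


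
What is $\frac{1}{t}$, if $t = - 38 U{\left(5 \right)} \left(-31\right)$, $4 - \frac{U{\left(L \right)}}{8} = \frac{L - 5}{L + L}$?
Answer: $\frac{1}{37696} \approx 2.6528 \cdot 10^{-5}$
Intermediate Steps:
$U{\left(L \right)} = 32 - \frac{4 \left(-5 + L\right)}{L}$ ($U{\left(L \right)} = 32 - 8 \frac{L - 5}{L + L} = 32 - 8 \frac{-5 + L}{2 L} = 32 - \frac{4 \left(-5 + L\right)}{L}$)
$t = 37696$ ($t = - 38 \left(28 + \frac{20}{5}\right) \left(-31\right) = - 38 \left(28 + 20 \cdot \frac{1}{5}\right) \left(-31\right) = - 38 \left(28 + 4\right) \left(-31\right) = \left(-38\right) 32 \left(-31\right) = \left(-1216\right) \left(-31\right) = 37696$)
$\frac{1}{t} = \frac{1}{37696}$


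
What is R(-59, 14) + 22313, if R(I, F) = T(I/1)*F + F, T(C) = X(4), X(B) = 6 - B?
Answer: 22355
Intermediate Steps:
T(C) = 2 (T(C) = 6 - 1*4 = 6 - 4 = 2)
R(I, F) = 3*F (R(I, F) = 2*F + F = 3*F)
R(-59, 14) + 22313 = 3*14 + 22313 = 42 + 22313 = 22355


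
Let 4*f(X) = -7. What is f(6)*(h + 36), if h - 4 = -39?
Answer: -7/4 ≈ -1.7500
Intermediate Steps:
h = -35 (h = 4 - 39 = -35)
f(X) = -7/4 (f(X) = (1/4)*(-7) = -7/4)
f(6)*(h + 36) = -7*(-35 + 36)/4 = -7/4*1 = -7/4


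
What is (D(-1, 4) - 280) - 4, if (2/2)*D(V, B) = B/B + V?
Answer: -284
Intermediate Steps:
D(V, B) = 1 + V (D(V, B) = B/B + V = 1 + V)
(D(-1, 4) - 280) - 4 = ((1 - 1) - 280) - 4 = (0 - 280) - 4 = -280 - 4 = -284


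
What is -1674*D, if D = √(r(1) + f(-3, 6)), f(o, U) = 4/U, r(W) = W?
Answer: -558*√15 ≈ -2161.1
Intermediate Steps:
D = √15/3 (D = √(1 + 4/6) = √(1 + 4*(⅙)) = √(1 + ⅔) = √(5/3) = √15/3 ≈ 1.2910)
-1674*D = -558*√15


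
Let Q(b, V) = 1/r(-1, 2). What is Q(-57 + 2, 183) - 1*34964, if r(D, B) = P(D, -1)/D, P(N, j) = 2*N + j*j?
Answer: -34963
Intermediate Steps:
P(N, j) = j² + 2*N (P(N, j) = 2*N + j² = j² + 2*N)
r(D, B) = (1 + 2*D)/D (r(D, B) = ((-1)² + 2*D)/D = (1 + 2*D)/D)
Q(b, V) = 1 (Q(b, V) = 1/(2 + 1/(-1)) = 1/(2 - 1) = 1/1 = 1)
Q(-57 + 2, 183) - 1*34964 = 1 - 1*34964 = 1 - 34964 = -34963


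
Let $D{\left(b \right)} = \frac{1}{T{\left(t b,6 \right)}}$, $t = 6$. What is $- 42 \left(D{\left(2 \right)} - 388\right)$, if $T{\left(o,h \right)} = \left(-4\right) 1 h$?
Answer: $\frac{65191}{4} \approx 16298.0$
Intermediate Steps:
$T{\left(o,h \right)} = - 4 h$
$D{\left(b \right)} = - \frac{1}{24}$ ($D{\left(b \right)} = \frac{1}{\left(-4\right) 6} = \frac{1}{-24} = - \frac{1}{24}$)
$- 42 \left(D{\left(2 \right)} - 388\right) = - 42 \left(- \frac{1}{24} - 388\right) = \left(-42\right) \left(- \frac{9313}{24}\right) = \frac{65191}{4}$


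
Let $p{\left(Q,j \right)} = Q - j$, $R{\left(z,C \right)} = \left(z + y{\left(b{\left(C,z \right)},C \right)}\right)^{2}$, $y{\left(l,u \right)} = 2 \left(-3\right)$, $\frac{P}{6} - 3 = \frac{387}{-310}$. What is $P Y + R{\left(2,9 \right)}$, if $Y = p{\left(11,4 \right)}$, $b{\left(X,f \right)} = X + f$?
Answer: $\frac{13883}{155} \approx 89.568$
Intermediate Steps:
$P = \frac{1629}{155}$ ($P = 18 + 6 \frac{387}{-310} = 18 + 6 \cdot 387 \left(- \frac{1}{310}\right) = 18 + 6 \left(- \frac{387}{310}\right) = 18 - \frac{1161}{155} = \frac{1629}{155} \approx 10.51$)
$y{\left(l,u \right)} = -6$
$R{\left(z,C \right)} = \left(-6 + z\right)^{2}$ ($R{\left(z,C \right)} = \left(z - 6\right)^{2} = \left(-6 + z\right)^{2}$)
$Y = 7$ ($Y = 11 - 4 = 7$)
$P Y + R{\left(2,9 \right)} = \frac{1629}{155} \cdot 7 + \left(-6 + 2\right)^{2} = \frac{11403}{155} + \left(-4\right)^{2} = \frac{11403}{155} + 16 = \frac{13883}{155}$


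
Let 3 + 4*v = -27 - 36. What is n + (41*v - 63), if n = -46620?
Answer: -94719/2 ≈ -47360.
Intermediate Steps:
v = -33/2 (v = -3/4 + (-27 - 36)/4 = -3/4 + (1/4)*(-63) = -3/4 - 63/4 = -33/2 ≈ -16.500)
n + (41*v - 63) = -46620 + (41*(-33/2) - 63) = -46620 + (-1353/2 - 63) = -46620 - 1479/2 = -94719/2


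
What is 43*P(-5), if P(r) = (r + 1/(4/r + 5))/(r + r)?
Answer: 430/21 ≈ 20.476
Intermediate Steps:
P(r) = (r + 1/(5 + 4/r))/(2*r) (P(r) = (r + 1/(5 + 4/r))/((2*r)) = (r + 1/(5 + 4/r))*(1/(2*r)) = (r + 1/(5 + 4/r))/(2*r))
43*P(-5) = 43*(5*(1 - 5)/(2*(4 + 5*(-5)))) = 43*((5/2)*(-4)/(4 - 25)) = 43*((5/2)*(-4)/(-21)) = 43*((5/2)*(-1/21)*(-4)) = 43*(10/21) = 430/21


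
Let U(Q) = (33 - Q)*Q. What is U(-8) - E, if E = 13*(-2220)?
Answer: 28532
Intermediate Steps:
U(Q) = Q*(33 - Q)
E = -28860
U(-8) - E = -8*(33 - 1*(-8)) - 1*(-28860) = -8*(33 + 8) + 28860 = -8*41 + 28860 = -328 + 28860 = 28532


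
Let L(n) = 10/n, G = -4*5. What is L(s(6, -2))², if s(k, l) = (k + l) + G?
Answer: 25/64 ≈ 0.39063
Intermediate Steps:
G = -20
s(k, l) = -20 + k + l (s(k, l) = (k + l) - 20 = -20 + k + l)
L(s(6, -2))² = (10/(-20 + 6 - 2))² = (10/(-16))² = (10*(-1/16))² = (-5/8)² = 25/64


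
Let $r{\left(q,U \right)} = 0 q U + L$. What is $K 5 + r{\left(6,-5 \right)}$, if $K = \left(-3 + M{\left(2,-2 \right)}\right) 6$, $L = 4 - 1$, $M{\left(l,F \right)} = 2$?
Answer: $-27$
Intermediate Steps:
$L = 3$
$K = -6$ ($K = \left(-3 + 2\right) 6 = \left(-1\right) 6 = -6$)
$r{\left(q,U \right)} = 3$ ($r{\left(q,U \right)} = 0 q U + 3 = 0 U + 3 = 0 + 3 = 3$)
$K 5 + r{\left(6,-5 \right)} = \left(-6\right) 5 + 3 = -30 + 3 = -27$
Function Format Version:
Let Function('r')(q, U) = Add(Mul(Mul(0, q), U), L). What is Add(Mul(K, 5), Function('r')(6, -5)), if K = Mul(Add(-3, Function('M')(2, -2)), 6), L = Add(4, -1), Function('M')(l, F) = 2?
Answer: -27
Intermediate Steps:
L = 3
K = -6 (K = Mul(Add(-3, 2), 6) = Mul(-1, 6) = -6)
Function('r')(q, U) = 3 (Function('r')(q, U) = Add(Mul(Mul(0, q), U), 3) = Add(Mul(0, U), 3) = Add(0, 3) = 3)
Add(Mul(K, 5), Function('r')(6, -5)) = Add(Mul(-6, 5), 3) = Add(-30, 3) = -27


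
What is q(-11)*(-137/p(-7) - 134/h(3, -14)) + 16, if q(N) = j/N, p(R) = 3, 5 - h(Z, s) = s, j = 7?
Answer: 31067/627 ≈ 49.549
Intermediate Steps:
h(Z, s) = 5 - s
q(N) = 7/N
q(-11)*(-137/p(-7) - 134/h(3, -14)) + 16 = (7/(-11))*(-137/3 - 134/(5 - 1*(-14))) + 16 = (7*(-1/11))*(-137*⅓ - 134/(5 + 14)) + 16 = -7*(-137/3 - 134/19)/11 + 16 = -7/11*(-3005/57) + 16 = 21035/627 + 16 = 31067/627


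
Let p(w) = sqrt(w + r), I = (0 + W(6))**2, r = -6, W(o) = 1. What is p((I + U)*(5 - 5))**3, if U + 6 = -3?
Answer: -6*I*sqrt(6) ≈ -14.697*I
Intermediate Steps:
U = -9 (U = -6 - 3 = -9)
I = 1 (I = (0 + 1)**2 = 1**2 = 1)
p(w) = sqrt(-6 + w) (p(w) = sqrt(w - 6) = sqrt(-6 + w))
p((I + U)*(5 - 5))**3 = (sqrt(-6 + (1 - 9)*(5 - 5)))**3 = (sqrt(-6 - 8*0))**3 = (sqrt(-6 + 0))**3 = (sqrt(-6))**3 = (I*sqrt(6))**3 = -6*I*sqrt(6)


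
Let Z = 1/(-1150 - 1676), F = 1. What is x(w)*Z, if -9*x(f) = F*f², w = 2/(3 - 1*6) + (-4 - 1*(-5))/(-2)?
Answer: 49/915624 ≈ 5.3515e-5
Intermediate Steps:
w = -7/6 (w = 2/(3 - 6) + (-4 + 5)*(-½) = 2/(-3) + 1*(-½) = 2*(-⅓) - ½ = -⅔ - ½ = -7/6 ≈ -1.1667)
x(f) = -f²/9
Z = -1/2826 (Z = 1/(-2826) = -1/2826 ≈ -0.00035386)
x(w)*Z = -(-7/6)²/9*(-1/2826) = -⅑*49/36*(-1/2826) = -49/324*(-1/2826) = 49/915624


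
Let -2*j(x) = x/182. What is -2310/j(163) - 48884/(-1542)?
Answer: 652271686/125673 ≈ 5190.2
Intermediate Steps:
j(x) = -x/364 (j(x) = -x/(2*182) = -x/364)
-2310/j(163) - 48884/(-1542) = -2310/((-1/364*163)) - 48884/(-1542) = -2310/(-163/364) - 48884*(-1/1542) = -2310*(-364/163) + 24442/771 = 840840/163 + 24442/771 = 652271686/125673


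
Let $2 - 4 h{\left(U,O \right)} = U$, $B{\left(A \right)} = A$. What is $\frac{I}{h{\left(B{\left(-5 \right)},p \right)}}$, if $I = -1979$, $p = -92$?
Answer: $- \frac{7916}{7} \approx -1130.9$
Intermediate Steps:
$h{\left(U,O \right)} = \frac{1}{2} - \frac{U}{4}$
$\frac{I}{h{\left(B{\left(-5 \right)},p \right)}} = - \frac{1979}{\frac{1}{2} - - \frac{5}{4}} = - \frac{1979}{\frac{1}{2} + \frac{5}{4}} = - \frac{1979}{\frac{7}{4}} = \left(-1979\right) \frac{4}{7} = - \frac{7916}{7}$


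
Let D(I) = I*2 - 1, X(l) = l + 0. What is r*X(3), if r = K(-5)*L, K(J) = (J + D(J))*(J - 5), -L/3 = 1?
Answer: -1440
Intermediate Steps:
X(l) = l
L = -3 (L = -3*1 = -3)
D(I) = -1 + 2*I (D(I) = 2*I - 1 = -1 + 2*I)
K(J) = (-1 + 3*J)*(-5 + J) (K(J) = (J + (-1 + 2*J))*(J - 5) = (-1 + 3*J)*(-5 + J))
r = -480 (r = (5 - 16*(-5) + 3*(-5)²)*(-3) = (5 + 80 + 3*25)*(-3) = (5 + 80 + 75)*(-3) = 160*(-3) = -480)
r*X(3) = -480*3 = -1440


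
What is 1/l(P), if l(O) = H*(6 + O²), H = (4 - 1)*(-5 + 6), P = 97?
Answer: 1/28245 ≈ 3.5405e-5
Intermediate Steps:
H = 3 (H = 3*1 = 3)
l(O) = 18 + 3*O² (l(O) = 3*(6 + O²) = 18 + 3*O²)
1/l(P) = 1/(18 + 3*97²) = 1/(18 + 3*9409) = 1/(18 + 28227) = 1/28245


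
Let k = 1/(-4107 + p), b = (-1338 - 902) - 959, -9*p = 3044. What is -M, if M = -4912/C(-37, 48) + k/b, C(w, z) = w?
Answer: -628649514749/4735348541 ≈ -132.76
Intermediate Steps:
p = -3044/9 (p = -⅑*3044 = -3044/9 ≈ -338.22)
b = -3199 (b = -2240 - 959 = -3199)
k = -9/40007 (k = 1/(-4107 - 3044/9) = 1/(-40007/9) = -9/40007 ≈ -0.00022496)
M = 628649514749/4735348541 (M = -4912/(-37) - 9/40007/(-3199) = -4912*(-1/37) - 9/40007*(-1/3199) = 4912/37 + 9/127982393 = 628649514749/4735348541 ≈ 132.76)
-M = -1*628649514749/4735348541 = -628649514749/4735348541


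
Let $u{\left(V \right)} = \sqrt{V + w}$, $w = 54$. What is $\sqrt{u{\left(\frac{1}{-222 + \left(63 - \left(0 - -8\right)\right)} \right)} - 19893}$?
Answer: $\frac{\sqrt{-554795877 + 167 \sqrt{1505839}}}{167} \approx 141.02 i$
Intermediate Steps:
$u{\left(V \right)} = \sqrt{54 + V}$ ($u{\left(V \right)} = \sqrt{V + 54} = \sqrt{54 + V}$)
$\sqrt{u{\left(\frac{1}{-222 + \left(63 - \left(0 - -8\right)\right)} \right)} - 19893} = \sqrt{\sqrt{54 + \frac{1}{-222 + \left(63 - \left(0 - -8\right)\right)}} - 19893} = \sqrt{\sqrt{54 + \frac{1}{-222 + \left(63 - \left(0 + 8\right)\right)}} - 19893} = \sqrt{\sqrt{54 + \frac{1}{-222 + \left(63 - 8\right)}} - 19893} = \sqrt{\sqrt{54 + \frac{1}{-222 + 55}} - 19893} = \sqrt{\sqrt{54 + \frac{1}{-167}} - 19893} = \sqrt{\sqrt{54 - \frac{1}{167}} - 19893} = \sqrt{\sqrt{\frac{9017}{167}} - 19893} = \sqrt{\frac{\sqrt{1505839}}{167} - 19893} = \sqrt{-19893 + \frac{\sqrt{1505839}}{167}}$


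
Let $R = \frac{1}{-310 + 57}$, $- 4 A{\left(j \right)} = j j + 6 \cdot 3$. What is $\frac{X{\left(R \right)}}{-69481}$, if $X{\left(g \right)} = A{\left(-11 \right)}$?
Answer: $\frac{139}{277924} \approx 0.00050014$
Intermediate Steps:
$A{\left(j \right)} = - \frac{9}{2} - \frac{j^{2}}{4}$ ($A{\left(j \right)} = - \frac{j j + 6 \cdot 3}{4} = - \frac{j^{2} + 18}{4} = - \frac{18 + j^{2}}{4} = - \frac{9}{2} - \frac{j^{2}}{4}$)
$R = - \frac{1}{253}$ ($R = \frac{1}{-253} = - \frac{1}{253} \approx -0.0039526$)
$X{\left(g \right)} = - \frac{139}{4}$ ($X{\left(g \right)} = - \frac{9}{2} - \frac{\left(-11\right)^{2}}{4} = - \frac{9}{2} - \frac{121}{4} = - \frac{139}{4}$)
$\frac{X{\left(R \right)}}{-69481} = - \frac{139}{4 \left(-69481\right)} = \left(- \frac{139}{4}\right) \left(- \frac{1}{69481}\right) = \frac{139}{277924}$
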